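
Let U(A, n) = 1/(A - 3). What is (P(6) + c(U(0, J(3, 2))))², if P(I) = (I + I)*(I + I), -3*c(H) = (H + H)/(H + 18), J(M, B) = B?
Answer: 524318404/25281 ≈ 20740.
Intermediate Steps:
U(A, n) = 1/(-3 + A)
c(H) = -2*H/(3*(18 + H)) (c(H) = -(H + H)/(3*(H + 18)) = -2*H/(3*(18 + H)))
P(I) = 4*I² (P(I) = (2*I)*(2*I) = 4*I²)
(P(6) + c(U(0, J(3, 2))))² = (4*6² - 2/((-3 + 0)*(54 + 3/(-3 + 0))))² = (4*36 - 2/(-3*(54 + 3/(-3))))² = (144 - 2*(-⅓)/(54 + 3*(-⅓)))² = (144 - 2*(-⅓)/(54 - 1))² = (144 - 2*(-⅓)/53)² = (144 - 2*(-⅓)*1/53)² = (144 + 2/159)² = (22898/159)² = 524318404/25281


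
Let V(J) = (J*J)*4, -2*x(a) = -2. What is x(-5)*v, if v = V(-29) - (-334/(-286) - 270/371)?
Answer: 178446945/53053 ≈ 3363.6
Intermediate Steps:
x(a) = 1 (x(a) = -½*(-2) = 1)
V(J) = 4*J² (V(J) = J²*4 = 4*J²)
v = 178446945/53053 (v = 4*(-29)² - (-334/(-286) - 270/371) = 4*841 - (-334*(-1/286) - 270*1/371) = 3364 - (167/143 - 270/371) = 3364 - 1*23347/53053 = 3364 - 23347/53053 = 178446945/53053 ≈ 3363.6)
x(-5)*v = 1*(178446945/53053) = 178446945/53053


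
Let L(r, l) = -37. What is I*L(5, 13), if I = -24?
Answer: 888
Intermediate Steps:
I*L(5, 13) = -24*(-37) = 888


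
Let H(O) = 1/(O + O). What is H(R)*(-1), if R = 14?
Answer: -1/28 ≈ -0.035714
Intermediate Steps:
H(O) = 1/(2*O)
H(R)*(-1) = ((½)/14)*(-1) = ((½)*(1/14))*(-1) = (1/28)*(-1) = -1/28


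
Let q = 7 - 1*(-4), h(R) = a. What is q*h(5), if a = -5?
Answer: -55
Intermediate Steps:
h(R) = -5
q = 11 (q = 7 + 4 = 11)
q*h(5) = 11*(-5) = -55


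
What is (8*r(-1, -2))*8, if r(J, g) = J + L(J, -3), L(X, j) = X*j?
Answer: 128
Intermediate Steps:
r(J, g) = -2*J (r(J, g) = J + J*(-3) = J - 3*J = -2*J)
(8*r(-1, -2))*8 = (8*(-2*(-1)))*8 = (8*2)*8 = 16*8 = 128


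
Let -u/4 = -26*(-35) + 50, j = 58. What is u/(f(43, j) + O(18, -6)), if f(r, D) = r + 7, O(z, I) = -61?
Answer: 3840/11 ≈ 349.09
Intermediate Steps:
f(r, D) = 7 + r
u = -3840 (u = -4*(-26*(-35) + 50) = -4*(910 + 50) = -4*960 = -3840)
u/(f(43, j) + O(18, -6)) = -3840/((7 + 43) - 61) = -3840/(50 - 61) = -3840/(-11) = -3840*(-1/11) = 3840/11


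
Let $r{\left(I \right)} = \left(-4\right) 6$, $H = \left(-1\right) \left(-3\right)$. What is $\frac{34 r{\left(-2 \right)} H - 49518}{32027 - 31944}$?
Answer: $- \frac{51966}{83} \approx -626.1$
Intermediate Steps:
$H = 3$
$r{\left(I \right)} = -24$
$\frac{34 r{\left(-2 \right)} H - 49518}{32027 - 31944} = \frac{34 \left(-24\right) 3 - 49518}{32027 - 31944} = \frac{\left(-816\right) 3 - 49518}{83} = \left(-2448 - 49518\right) \frac{1}{83} = \left(-51966\right) \frac{1}{83} = - \frac{51966}{83}$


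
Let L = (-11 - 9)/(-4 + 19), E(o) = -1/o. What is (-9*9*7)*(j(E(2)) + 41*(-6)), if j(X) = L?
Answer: 140238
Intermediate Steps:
L = -4/3 (L = -20/15 = -20*1/15 = -4/3 ≈ -1.3333)
j(X) = -4/3
(-9*9*7)*(j(E(2)) + 41*(-6)) = (-9*9*7)*(-4/3 + 41*(-6)) = (-81*7)*(-4/3 - 246) = -567*(-742/3) = 140238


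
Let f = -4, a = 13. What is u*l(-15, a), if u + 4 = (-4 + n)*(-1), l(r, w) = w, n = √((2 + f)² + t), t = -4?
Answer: 0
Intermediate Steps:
n = 0 (n = √((2 - 4)² - 4) = √((-2)² - 4) = √(4 - 4) = √0 = 0)
u = 0 (u = -4 + (-4 + 0)*(-1) = -4 - 4*(-1) = -4 + 4 = 0)
u*l(-15, a) = 0*13 = 0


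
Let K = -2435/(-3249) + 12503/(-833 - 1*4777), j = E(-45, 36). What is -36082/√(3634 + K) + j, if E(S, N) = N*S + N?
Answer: -1584 - 2056674*√41270623466270/22069852121 ≈ -2182.7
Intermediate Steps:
E(S, N) = N + N*S
j = -1584 (j = 36*(1 - 45) = 36*(-44) = -1584)
K = -8987299/6075630 (K = -2435*(-1/3249) + 12503/(-833 - 4777) = 2435/3249 + 12503/(-5610) = 2435/3249 + 12503*(-1/5610) = 2435/3249 - 12503/5610 = -8987299/6075630 ≈ -1.4792)
-36082/√(3634 + K) + j = -36082/√(3634 - 8987299/6075630) - 1584 = -36082*57*√41270623466270/22069852121 - 1584 = -2056674*√41270623466270/22069852121 - 1584 = -1584 - 2056674*√41270623466270/22069852121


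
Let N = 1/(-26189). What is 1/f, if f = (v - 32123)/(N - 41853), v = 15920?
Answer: 1096088218/424340367 ≈ 2.5830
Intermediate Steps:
N = -1/26189 ≈ -3.8184e-5
f = 424340367/1096088218 (f = (15920 - 32123)/(-1/26189 - 41853) = -16203/(-1096088218/26189) = -16203*(-26189/1096088218) = 424340367/1096088218 ≈ 0.38714)
1/f = 1/(424340367/1096088218) = 1096088218/424340367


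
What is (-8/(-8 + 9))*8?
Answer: -64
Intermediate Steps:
(-8/(-8 + 9))*8 = (-8/1)*8 = (1*(-8))*8 = -8*8 = -64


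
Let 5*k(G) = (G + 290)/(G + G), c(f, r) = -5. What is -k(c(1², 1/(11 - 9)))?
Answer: 57/10 ≈ 5.7000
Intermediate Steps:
k(G) = (290 + G)/(10*G) (k(G) = ((G + 290)/(G + G))/5 = ((290 + G)/((2*G)))/5 = ((290 + G)*(1/(2*G)))/5 = ((290 + G)/(2*G))/5 = (290 + G)/(10*G))
-k(c(1², 1/(11 - 9))) = -(290 - 5)/(10*(-5)) = -(-1)*285/(10*5) = -1*(-57/10) = 57/10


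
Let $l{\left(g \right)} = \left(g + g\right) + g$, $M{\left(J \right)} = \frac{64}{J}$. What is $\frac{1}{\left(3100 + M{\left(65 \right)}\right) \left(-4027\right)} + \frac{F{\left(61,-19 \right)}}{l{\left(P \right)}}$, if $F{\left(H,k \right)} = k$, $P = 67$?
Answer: $- \frac{5140759799}{54383781276} \approx -0.094527$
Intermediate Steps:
$l{\left(g \right)} = 3 g$ ($l{\left(g \right)} = 2 g + g = 3 g$)
$\frac{1}{\left(3100 + M{\left(65 \right)}\right) \left(-4027\right)} + \frac{F{\left(61,-19 \right)}}{l{\left(P \right)}} = \frac{1}{\left(3100 + \frac{64}{65}\right) \left(-4027\right)} - \frac{19}{3 \cdot 67} = \frac{1}{3100 + 64 \cdot \frac{1}{65}} \left(- \frac{1}{4027}\right) - \frac{19}{201} = \frac{1}{3100 + \frac{64}{65}} \left(- \frac{1}{4027}\right) - \frac{19}{201} = \frac{1}{\frac{201564}{65}} \left(- \frac{1}{4027}\right) - \frac{19}{201} = \frac{65}{201564} \left(- \frac{1}{4027}\right) - \frac{19}{201} = - \frac{65}{811698228} - \frac{19}{201} = - \frac{5140759799}{54383781276}$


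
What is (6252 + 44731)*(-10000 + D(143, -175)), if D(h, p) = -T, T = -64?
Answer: -506567088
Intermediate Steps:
D(h, p) = 64 (D(h, p) = -1*(-64) = 64)
(6252 + 44731)*(-10000 + D(143, -175)) = (6252 + 44731)*(-10000 + 64) = 50983*(-9936) = -506567088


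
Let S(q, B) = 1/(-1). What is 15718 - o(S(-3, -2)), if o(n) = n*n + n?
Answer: 15718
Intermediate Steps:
S(q, B) = -1
o(n) = n + n**2 (o(n) = n**2 + n = n + n**2)
15718 - o(S(-3, -2)) = 15718 - (-1)*(1 - 1) = 15718 - (-1)*0 = 15718 - 1*0 = 15718 + 0 = 15718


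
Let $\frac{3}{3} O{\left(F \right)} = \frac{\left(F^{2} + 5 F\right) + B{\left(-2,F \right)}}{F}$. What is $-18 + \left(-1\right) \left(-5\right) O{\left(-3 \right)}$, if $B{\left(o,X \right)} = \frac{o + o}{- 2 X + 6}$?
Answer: $- \frac{67}{9} \approx -7.4444$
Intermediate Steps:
$B{\left(o,X \right)} = \frac{2 o}{6 - 2 X}$
$O{\left(F \right)} = \frac{F^{2} + \frac{2}{-3 + F} + 5 F}{F}$ ($O{\left(F \right)} = \frac{\left(F^{2} + 5 F\right) - - \frac{2}{-3 + F}}{F} = \frac{\left(F^{2} + 5 F\right) + \frac{2}{-3 + F}}{F} = \frac{F^{2} + \frac{2}{-3 + F} + 5 F}{F}$)
$-18 + \left(-1\right) \left(-5\right) O{\left(-3 \right)} = -18 + \left(-1\right) \left(-5\right) \frac{2 - 3 \left(-3 - 3\right) \left(5 - 3\right)}{\left(-3\right) \left(-3 - 3\right)} = -18 + 5 \left(- \frac{2 - \left(-18\right) 2}{3 \left(-6\right)}\right) = -18 + 5 \left(\left(- \frac{1}{3}\right) \left(- \frac{1}{6}\right) \left(2 + 36\right)\right) = -18 + 5 \left(\left(- \frac{1}{3}\right) \left(- \frac{1}{6}\right) 38\right) = -18 + 5 \cdot \frac{19}{9} = -18 + \frac{95}{9} = - \frac{67}{9}$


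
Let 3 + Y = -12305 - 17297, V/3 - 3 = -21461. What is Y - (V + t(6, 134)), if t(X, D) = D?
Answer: 34635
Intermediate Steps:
V = -64374 (V = 9 + 3*(-21461) = 9 - 64383 = -64374)
Y = -29605 (Y = -3 + (-12305 - 17297) = -3 - 29602 = -29605)
Y - (V + t(6, 134)) = -29605 - (-64374 + 134) = -29605 - 1*(-64240) = -29605 + 64240 = 34635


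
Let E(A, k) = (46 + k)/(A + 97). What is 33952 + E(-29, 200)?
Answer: 1154491/34 ≈ 33956.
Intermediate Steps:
E(A, k) = (46 + k)/(97 + A)
33952 + E(-29, 200) = 33952 + (46 + 200)/(97 - 29) = 33952 + 246/68 = 33952 + (1/68)*246 = 33952 + 123/34 = 1154491/34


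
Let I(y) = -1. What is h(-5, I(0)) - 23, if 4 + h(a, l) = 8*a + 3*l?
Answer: -70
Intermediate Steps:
h(a, l) = -4 + 3*l + 8*a (h(a, l) = -4 + (8*a + 3*l) = -4 + (3*l + 8*a) = -4 + 3*l + 8*a)
h(-5, I(0)) - 23 = (-4 + 3*(-1) + 8*(-5)) - 23 = (-4 - 3 - 40) - 23 = -47 - 23 = -70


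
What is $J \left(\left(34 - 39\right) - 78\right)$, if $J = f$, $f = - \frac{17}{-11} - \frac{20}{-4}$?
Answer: $- \frac{5976}{11} \approx -543.27$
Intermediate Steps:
$f = \frac{72}{11}$ ($f = \left(-17\right) \left(- \frac{1}{11}\right) - -5 = \frac{17}{11} + 5 = \frac{72}{11} \approx 6.5455$)
$J = \frac{72}{11} \approx 6.5455$
$J \left(\left(34 - 39\right) - 78\right) = \frac{72 \left(\left(34 - 39\right) - 78\right)}{11} = \frac{72 \left(-5 - 78\right)}{11} = \frac{72}{11} \left(-83\right) = - \frac{5976}{11}$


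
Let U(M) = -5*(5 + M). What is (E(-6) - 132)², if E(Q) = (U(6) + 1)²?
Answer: 7750656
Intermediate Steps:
U(M) = -25 - 5*M
E(Q) = 2916 (E(Q) = ((-25 - 5*6) + 1)² = ((-25 - 30) + 1)² = (-55 + 1)² = (-54)² = 2916)
(E(-6) - 132)² = (2916 - 132)² = 2784² = 7750656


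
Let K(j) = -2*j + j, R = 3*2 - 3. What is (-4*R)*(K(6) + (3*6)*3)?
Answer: -576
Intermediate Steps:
R = 3 (R = 6 - 3 = 3)
K(j) = -j
(-4*R)*(K(6) + (3*6)*3) = (-4*3)*(-1*6 + (3*6)*3) = -12*(-6 + 18*3) = -12*(-6 + 54) = -12*48 = -576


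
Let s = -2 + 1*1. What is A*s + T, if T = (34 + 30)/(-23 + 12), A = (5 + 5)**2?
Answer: -1164/11 ≈ -105.82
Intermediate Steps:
s = -1 (s = -2 + 1 = -1)
A = 100 (A = 10**2 = 100)
T = -64/11 (T = 64/(-11) = 64*(-1/11) = -64/11 ≈ -5.8182)
A*s + T = 100*(-1) - 64/11 = -100 - 64/11 = -1164/11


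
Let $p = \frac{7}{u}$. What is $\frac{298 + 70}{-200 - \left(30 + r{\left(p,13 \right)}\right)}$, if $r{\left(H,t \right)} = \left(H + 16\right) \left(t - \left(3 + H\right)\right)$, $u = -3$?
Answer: $- \frac{3312}{3587} \approx -0.92333$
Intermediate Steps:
$p = - \frac{7}{3}$ ($p = \frac{7}{-3} = 7 \left(- \frac{1}{3}\right) = - \frac{7}{3} \approx -2.3333$)
$r{\left(H,t \right)} = \left(16 + H\right) \left(-3 + t - H\right)$
$\frac{298 + 70}{-200 - \left(30 + r{\left(p,13 \right)}\right)} = \frac{298 + 70}{-200 - \left(-18 - \frac{49}{9} + \frac{133}{3} + \frac{533}{3}\right)} = \frac{368}{-200 - \left(204 - \frac{49}{9}\right)} = \frac{368}{-200 - \frac{1787}{9}} = \frac{368}{- \frac{3587}{9}} = 368 \left(- \frac{9}{3587}\right) = - \frac{3312}{3587}$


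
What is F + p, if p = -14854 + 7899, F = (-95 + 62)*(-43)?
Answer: -5536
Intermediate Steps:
F = 1419 (F = -33*(-43) = 1419)
p = -6955
F + p = 1419 - 6955 = -5536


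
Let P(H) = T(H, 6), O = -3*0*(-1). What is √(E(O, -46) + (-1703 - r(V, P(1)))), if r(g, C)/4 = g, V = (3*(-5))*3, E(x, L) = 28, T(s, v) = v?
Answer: I*√1495 ≈ 38.665*I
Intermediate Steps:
O = 0 (O = 0*(-1) = 0)
P(H) = 6
V = -45 (V = -15*3 = -45)
r(g, C) = 4*g
√(E(O, -46) + (-1703 - r(V, P(1)))) = √(28 + (-1703 - 4*(-45))) = √(28 + (-1703 - 1*(-180))) = √(28 + (-1703 + 180)) = √(28 - 1523) = √(-1495) = I*√1495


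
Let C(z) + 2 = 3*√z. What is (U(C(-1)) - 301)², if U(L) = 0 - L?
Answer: 89392 + 1794*I ≈ 89392.0 + 1794.0*I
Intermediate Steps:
C(z) = -2 + 3*√z
U(L) = -L
(U(C(-1)) - 301)² = (-(-2 + 3*√(-1)) - 301)² = (-(-2 + 3*I) - 301)² = ((2 - 3*I) - 301)² = (-299 - 3*I)²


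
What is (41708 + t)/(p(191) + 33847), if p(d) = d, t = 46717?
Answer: 9825/3782 ≈ 2.5978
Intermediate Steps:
(41708 + t)/(p(191) + 33847) = (41708 + 46717)/(191 + 33847) = 88425/34038 = 88425*(1/34038) = 9825/3782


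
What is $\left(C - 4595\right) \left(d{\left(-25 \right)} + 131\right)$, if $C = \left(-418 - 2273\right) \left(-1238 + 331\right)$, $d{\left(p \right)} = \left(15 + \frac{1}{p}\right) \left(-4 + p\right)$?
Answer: $- \frac{18444031082}{25} \approx -7.3776 \cdot 10^{8}$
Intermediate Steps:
$d{\left(p \right)} = \left(-4 + p\right) \left(15 + \frac{1}{p}\right)$
$C = 2440737$ ($C = \left(-2691\right) \left(-907\right) = 2440737$)
$\left(C - 4595\right) \left(d{\left(-25 \right)} + 131\right) = \left(2440737 - 4595\right) \left(\left(-59 - \frac{4}{-25} + 15 \left(-25\right)\right) + 131\right) = 2436142 \left(\left(-59 - - \frac{4}{25} - 375\right) + 131\right) = 2436142 \left(\left(-59 + \frac{4}{25} - 375\right) + 131\right) = 2436142 \left(- \frac{10846}{25} + 131\right) = 2436142 \left(- \frac{7571}{25}\right) = - \frac{18444031082}{25}$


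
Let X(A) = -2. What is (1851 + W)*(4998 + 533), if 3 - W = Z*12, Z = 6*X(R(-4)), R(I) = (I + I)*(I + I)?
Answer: 11050938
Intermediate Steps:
R(I) = 4*I**2 (R(I) = (2*I)*(2*I) = 4*I**2)
Z = -12 (Z = 6*(-2) = -12)
W = 147 (W = 3 - (-12)*12 = 3 - 1*(-144) = 3 + 144 = 147)
(1851 + W)*(4998 + 533) = (1851 + 147)*(4998 + 533) = 1998*5531 = 11050938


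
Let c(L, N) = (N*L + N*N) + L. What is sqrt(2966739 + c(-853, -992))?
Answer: sqrt(4796126) ≈ 2190.0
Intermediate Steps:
c(L, N) = L + N**2 + L*N (c(L, N) = (L*N + N**2) + L = (N**2 + L*N) + L = L + N**2 + L*N)
sqrt(2966739 + c(-853, -992)) = sqrt(2966739 + (-853 + (-992)**2 - 853*(-992))) = sqrt(2966739 + (-853 + 984064 + 846176)) = sqrt(2966739 + 1829387) = sqrt(4796126)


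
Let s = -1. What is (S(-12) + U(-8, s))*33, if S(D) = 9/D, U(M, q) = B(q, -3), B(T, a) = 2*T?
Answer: -363/4 ≈ -90.750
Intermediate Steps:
U(M, q) = 2*q
(S(-12) + U(-8, s))*33 = (9/(-12) + 2*(-1))*33 = (9*(-1/12) - 2)*33 = (-¾ - 2)*33 = -11/4*33 = -363/4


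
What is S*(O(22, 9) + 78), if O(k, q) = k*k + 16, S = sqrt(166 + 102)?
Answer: 1156*sqrt(67) ≈ 9462.3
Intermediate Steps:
S = 2*sqrt(67) (S = sqrt(268) = 2*sqrt(67) ≈ 16.371)
O(k, q) = 16 + k**2 (O(k, q) = k**2 + 16 = 16 + k**2)
S*(O(22, 9) + 78) = (2*sqrt(67))*((16 + 22**2) + 78) = (2*sqrt(67))*((16 + 484) + 78) = (2*sqrt(67))*(500 + 78) = (2*sqrt(67))*578 = 1156*sqrt(67)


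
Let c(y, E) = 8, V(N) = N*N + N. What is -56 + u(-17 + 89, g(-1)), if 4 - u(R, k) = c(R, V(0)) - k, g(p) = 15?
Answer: -45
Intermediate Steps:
V(N) = N + N² (V(N) = N² + N = N + N²)
u(R, k) = -4 + k (u(R, k) = 4 - (8 - k) = 4 + (-8 + k) = -4 + k)
-56 + u(-17 + 89, g(-1)) = -56 + (-4 + 15) = -56 + 11 = -45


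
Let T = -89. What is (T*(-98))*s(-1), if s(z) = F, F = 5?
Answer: 43610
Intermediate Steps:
s(z) = 5
(T*(-98))*s(-1) = -89*(-98)*5 = 8722*5 = 43610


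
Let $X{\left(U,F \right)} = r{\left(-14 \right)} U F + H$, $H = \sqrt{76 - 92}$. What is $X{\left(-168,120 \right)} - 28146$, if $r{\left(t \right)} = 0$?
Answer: $-28146 + 4 i \approx -28146.0 + 4.0 i$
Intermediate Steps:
$H = 4 i$ ($H = \sqrt{-16} = 4 i \approx 4.0 i$)
$X{\left(U,F \right)} = 4 i$ ($X{\left(U,F \right)} = 0 U F + 4 i = 0 F + 4 i = 0 + 4 i = 4 i$)
$X{\left(-168,120 \right)} - 28146 = 4 i - 28146 = -28146 + 4 i$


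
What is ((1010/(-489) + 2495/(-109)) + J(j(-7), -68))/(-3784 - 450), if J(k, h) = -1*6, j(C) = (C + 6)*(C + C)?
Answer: 1649951/225676434 ≈ 0.0073111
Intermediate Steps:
j(C) = 2*C*(6 + C) (j(C) = (6 + C)*(2*C) = 2*C*(6 + C))
J(k, h) = -6
((1010/(-489) + 2495/(-109)) + J(j(-7), -68))/(-3784 - 450) = ((1010/(-489) + 2495/(-109)) - 6)/(-3784 - 450) = ((1010*(-1/489) + 2495*(-1/109)) - 6)/(-4234) = ((-1010/489 - 2495/109) - 6)*(-1/4234) = (-1330145/53301 - 6)*(-1/4234) = -1649951/53301*(-1/4234) = 1649951/225676434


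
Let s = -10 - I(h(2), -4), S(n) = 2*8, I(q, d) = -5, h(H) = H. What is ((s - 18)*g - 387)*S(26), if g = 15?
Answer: -11712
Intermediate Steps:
S(n) = 16
s = -5 (s = -10 - 1*(-5) = -10 + 5 = -5)
((s - 18)*g - 387)*S(26) = ((-5 - 18)*15 - 387)*16 = (-23*15 - 387)*16 = (-345 - 387)*16 = -732*16 = -11712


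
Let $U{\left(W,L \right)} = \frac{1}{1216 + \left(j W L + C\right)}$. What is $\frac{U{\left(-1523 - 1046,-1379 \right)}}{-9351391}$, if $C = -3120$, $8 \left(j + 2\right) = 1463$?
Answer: $- \frac{8}{47937107698014115} \approx -1.6689 \cdot 10^{-16}$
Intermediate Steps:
$j = \frac{1447}{8}$ ($j = -2 + \frac{1}{8} \cdot 1463 = -2 + \frac{1463}{8} = \frac{1447}{8} \approx 180.88$)
$U{\left(W,L \right)} = \frac{1}{-1904 + \frac{1447 L W}{8}}$ ($U{\left(W,L \right)} = \frac{1}{1216 + \left(\frac{1447 W}{8} L - 3120\right)} = \frac{1}{1216 + \left(\frac{1447 L W}{8} - 3120\right)} = \frac{1}{1216 + \left(-3120 + \frac{1447 L W}{8}\right)} = \frac{1}{-1904 + \frac{1447 L W}{8}}$)
$\frac{U{\left(-1523 - 1046,-1379 \right)}}{-9351391} = \frac{8 \frac{1}{-15232 + 1447 \left(-1379\right) \left(-1523 - 1046\right)}}{-9351391} = \frac{8}{-15232 + 1447 \left(-1379\right) \left(-1523 - 1046\right)} \left(- \frac{1}{9351391}\right) = \frac{8}{-15232 + 1447 \left(-1379\right) \left(-2569\right)} \left(- \frac{1}{9351391}\right) = \frac{8}{-15232 + 5126215997} \left(- \frac{1}{9351391}\right) = \frac{8}{5126200765} \left(- \frac{1}{9351391}\right) = - \frac{8}{47937107698014115}$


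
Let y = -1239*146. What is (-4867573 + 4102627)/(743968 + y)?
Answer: -382473/281537 ≈ -1.3585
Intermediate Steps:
y = -180894
(-4867573 + 4102627)/(743968 + y) = (-4867573 + 4102627)/(743968 - 180894) = -764946/563074 = -764946*1/563074 = -382473/281537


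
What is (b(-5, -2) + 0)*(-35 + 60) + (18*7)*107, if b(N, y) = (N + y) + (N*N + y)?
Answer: 13882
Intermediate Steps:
b(N, y) = N + N² + 2*y (b(N, y) = (N + y) + (N² + y) = (N + y) + (y + N²) = N + N² + 2*y)
(b(-5, -2) + 0)*(-35 + 60) + (18*7)*107 = ((-5 + (-5)² + 2*(-2)) + 0)*(-35 + 60) + (18*7)*107 = ((-5 + 25 - 4) + 0)*25 + 126*107 = (16 + 0)*25 + 13482 = 16*25 + 13482 = 400 + 13482 = 13882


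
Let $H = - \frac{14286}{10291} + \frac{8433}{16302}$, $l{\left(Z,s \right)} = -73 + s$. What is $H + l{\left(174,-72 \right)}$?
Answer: $- \frac{8157289753}{55921294} \approx -145.87$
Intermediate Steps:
$H = - \frac{48702123}{55921294}$ ($H = \left(-14286\right) \frac{1}{10291} + 8433 \cdot \frac{1}{16302} = - \frac{14286}{10291} + \frac{2811}{5434} = - \frac{48702123}{55921294} \approx -0.8709$)
$H + l{\left(174,-72 \right)} = - \frac{48702123}{55921294} - 145 = - \frac{8157289753}{55921294}$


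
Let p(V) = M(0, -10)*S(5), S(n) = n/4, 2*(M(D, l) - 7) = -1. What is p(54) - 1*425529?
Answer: -3404167/8 ≈ -4.2552e+5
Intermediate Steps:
M(D, l) = 13/2 (M(D, l) = 7 + (½)*(-1) = 7 - ½ = 13/2)
S(n) = n/4 (S(n) = n*(¼) = n/4)
p(V) = 65/8 (p(V) = 13*((¼)*5)/2 = (13/2)*(5/4) = 65/8)
p(54) - 1*425529 = 65/8 - 1*425529 = 65/8 - 425529 = -3404167/8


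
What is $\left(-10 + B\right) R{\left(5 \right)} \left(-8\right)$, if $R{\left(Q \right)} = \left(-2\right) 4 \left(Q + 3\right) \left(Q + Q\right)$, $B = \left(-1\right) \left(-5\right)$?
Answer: $-25600$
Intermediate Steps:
$B = 5$
$R{\left(Q \right)} = - 16 Q \left(3 + Q\right)$ ($R{\left(Q \right)} = - 8 \left(3 + Q\right) 2 Q = - 8 \cdot 2 Q \left(3 + Q\right) = - 16 Q \left(3 + Q\right)$)
$\left(-10 + B\right) R{\left(5 \right)} \left(-8\right) = \left(-10 + 5\right) \left(\left(-16\right) 5 \left(3 + 5\right)\right) \left(-8\right) = - 5 \left(\left(-16\right) 5 \cdot 8\right) \left(-8\right) = \left(-5\right) \left(-640\right) \left(-8\right) = 3200 \left(-8\right) = -25600$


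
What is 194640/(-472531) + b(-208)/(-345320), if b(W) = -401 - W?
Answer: -67121886317/163174404920 ≈ -0.41135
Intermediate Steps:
194640/(-472531) + b(-208)/(-345320) = 194640/(-472531) + (-401 - 1*(-208))/(-345320) = 194640*(-1/472531) + (-401 + 208)*(-1/345320) = -194640/472531 - 193*(-1/345320) = -194640/472531 + 193/345320 = -67121886317/163174404920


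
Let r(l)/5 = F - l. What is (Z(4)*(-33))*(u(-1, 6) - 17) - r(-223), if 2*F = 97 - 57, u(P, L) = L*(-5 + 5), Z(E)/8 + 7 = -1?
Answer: -37119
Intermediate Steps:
Z(E) = -64 (Z(E) = -56 + 8*(-1) = -56 - 8 = -64)
u(P, L) = 0 (u(P, L) = L*0 = 0)
F = 20 (F = (97 - 57)/2 = (1/2)*40 = 20)
r(l) = 100 - 5*l (r(l) = 5*(20 - l) = 100 - 5*l)
(Z(4)*(-33))*(u(-1, 6) - 17) - r(-223) = (-64*(-33))*(0 - 17) - (100 - 5*(-223)) = 2112*(-17) - (100 + 1115) = -35904 - 1*1215 = -35904 - 1215 = -37119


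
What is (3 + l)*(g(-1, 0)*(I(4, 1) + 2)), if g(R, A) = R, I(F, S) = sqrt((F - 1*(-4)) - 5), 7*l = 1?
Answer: -44/7 - 22*sqrt(3)/7 ≈ -11.729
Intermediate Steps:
l = 1/7 (l = (1/7)*1 = 1/7 ≈ 0.14286)
I(F, S) = sqrt(-1 + F) (I(F, S) = sqrt((F + 4) - 5) = sqrt((4 + F) - 5) = sqrt(-1 + F))
(3 + l)*(g(-1, 0)*(I(4, 1) + 2)) = (3 + 1/7)*(-(sqrt(-1 + 4) + 2)) = 22*(-(sqrt(3) + 2))/7 = 22*(-(2 + sqrt(3)))/7 = 22*(-2 - sqrt(3))/7 = -44/7 - 22*sqrt(3)/7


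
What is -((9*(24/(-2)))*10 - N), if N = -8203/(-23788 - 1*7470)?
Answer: 33766843/31258 ≈ 1080.3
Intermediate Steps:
N = 8203/31258 (N = -8203/(-23788 - 7470) = -8203/(-31258) = -8203*(-1/31258) = 8203/31258 ≈ 0.26243)
-((9*(24/(-2)))*10 - N) = -((9*(24/(-2)))*10 - 1*8203/31258) = -((9*(24*(-½)))*10 - 8203/31258) = -((9*(-12))*10 - 8203/31258) = -(-108*10 - 8203/31258) = -(-1080 - 8203/31258) = -1*(-33766843/31258) = 33766843/31258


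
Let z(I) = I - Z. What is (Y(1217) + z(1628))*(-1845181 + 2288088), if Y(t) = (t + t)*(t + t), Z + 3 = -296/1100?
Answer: 721781841932593/275 ≈ 2.6247e+12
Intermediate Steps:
Z = -899/275 (Z = -3 - 296/1100 = -3 - 296*1/1100 = -3 - 74/275 = -899/275 ≈ -3.2691)
z(I) = 899/275 + I (z(I) = I - 1*(-899/275) = I + 899/275 = 899/275 + I)
Y(t) = 4*t**2 (Y(t) = (2*t)*(2*t) = 4*t**2)
(Y(1217) + z(1628))*(-1845181 + 2288088) = (4*1217**2 + (899/275 + 1628))*(-1845181 + 2288088) = (4*1481089 + 448599/275)*442907 = (5924356 + 448599/275)*442907 = (1629646499/275)*442907 = 721781841932593/275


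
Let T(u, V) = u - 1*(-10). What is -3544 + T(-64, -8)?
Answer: -3598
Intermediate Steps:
T(u, V) = 10 + u (T(u, V) = u + 10 = 10 + u)
-3544 + T(-64, -8) = -3544 + (10 - 64) = -3544 - 54 = -3598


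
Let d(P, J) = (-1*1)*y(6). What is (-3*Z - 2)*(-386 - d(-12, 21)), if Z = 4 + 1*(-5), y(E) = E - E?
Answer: -386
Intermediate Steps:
y(E) = 0
d(P, J) = 0 (d(P, J) = -1*1*0 = -1*0 = 0)
Z = -1 (Z = 4 - 5 = -1)
(-3*Z - 2)*(-386 - d(-12, 21)) = (-3*(-1) - 2)*(-386 - 1*0) = (3 - 2)*(-386 + 0) = 1*(-386) = -386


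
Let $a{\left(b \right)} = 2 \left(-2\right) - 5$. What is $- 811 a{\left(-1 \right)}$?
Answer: $7299$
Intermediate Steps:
$a{\left(b \right)} = -9$ ($a{\left(b \right)} = -4 - 5 = -9$)
$- 811 a{\left(-1 \right)} = \left(-811\right) \left(-9\right) = 7299$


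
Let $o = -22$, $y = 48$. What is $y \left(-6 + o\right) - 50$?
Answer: $-1394$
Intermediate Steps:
$y \left(-6 + o\right) - 50 = 48 \left(-6 - 22\right) - 50 = 48 \left(-28\right) - 50 = -1344 - 50 = -1394$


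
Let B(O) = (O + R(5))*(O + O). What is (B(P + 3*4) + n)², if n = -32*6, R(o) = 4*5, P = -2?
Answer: 166464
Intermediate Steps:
R(o) = 20
n = -192
B(O) = 2*O*(20 + O) (B(O) = (O + 20)*(O + O) = (20 + O)*(2*O) = 2*O*(20 + O))
(B(P + 3*4) + n)² = (2*(-2 + 3*4)*(20 + (-2 + 3*4)) - 192)² = (2*(-2 + 12)*(20 + (-2 + 12)) - 192)² = (2*10*(20 + 10) - 192)² = (2*10*30 - 192)² = (600 - 192)² = 408² = 166464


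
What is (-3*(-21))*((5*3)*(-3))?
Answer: -2835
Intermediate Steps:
(-3*(-21))*((5*3)*(-3)) = 63*(15*(-3)) = 63*(-45) = -2835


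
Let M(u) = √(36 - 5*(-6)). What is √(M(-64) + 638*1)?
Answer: √(638 + √66) ≈ 25.419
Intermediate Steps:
M(u) = √66 (M(u) = √(36 + 30) = √66)
√(M(-64) + 638*1) = √(√66 + 638*1) = √(√66 + 638) = √(638 + √66)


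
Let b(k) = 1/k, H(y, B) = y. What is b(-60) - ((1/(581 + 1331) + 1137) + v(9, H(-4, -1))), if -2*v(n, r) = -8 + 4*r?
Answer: -32953813/28680 ≈ -1149.0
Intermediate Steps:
v(n, r) = 4 - 2*r (v(n, r) = -(-8 + 4*r)/2 = 4 - 2*r)
b(-60) - ((1/(581 + 1331) + 1137) + v(9, H(-4, -1))) = 1/(-60) - ((1/(581 + 1331) + 1137) + (4 - 2*(-4))) = -1/60 - ((1/1912 + 1137) + (4 + 8)) = -1/60 - ((1/1912 + 1137) + 12) = -1/60 - (2173945/1912 + 12) = -1/60 - 1*2196889/1912 = -1/60 - 2196889/1912 = -32953813/28680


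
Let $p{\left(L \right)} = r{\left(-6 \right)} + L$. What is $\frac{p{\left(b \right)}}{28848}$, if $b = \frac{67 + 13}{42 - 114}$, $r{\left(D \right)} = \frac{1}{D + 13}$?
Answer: $- \frac{61}{1817424} \approx -3.3564 \cdot 10^{-5}$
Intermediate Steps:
$r{\left(D \right)} = \frac{1}{13 + D}$
$b = - \frac{10}{9}$ ($b = \frac{80}{-72} = 80 \left(- \frac{1}{72}\right) = - \frac{10}{9} \approx -1.1111$)
$p{\left(L \right)} = \frac{1}{7} + L$ ($p{\left(L \right)} = \frac{1}{13 - 6} + L = \frac{1}{7} + L$)
$\frac{p{\left(b \right)}}{28848} = \frac{\frac{1}{7} - \frac{10}{9}}{28848} = \left(- \frac{61}{63}\right) \frac{1}{28848} = - \frac{61}{1817424}$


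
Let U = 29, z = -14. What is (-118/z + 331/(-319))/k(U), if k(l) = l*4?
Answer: 4126/64757 ≈ 0.063715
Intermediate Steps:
k(l) = 4*l
(-118/z + 331/(-319))/k(U) = (-118/(-14) + 331/(-319))/((4*29)) = (-118*(-1/14) + 331*(-1/319))/116 = (59/7 - 331/319)*(1/116) = (16504/2233)*(1/116) = 4126/64757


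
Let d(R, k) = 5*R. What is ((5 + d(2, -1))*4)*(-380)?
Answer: -22800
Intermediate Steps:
((5 + d(2, -1))*4)*(-380) = ((5 + 5*2)*4)*(-380) = ((5 + 10)*4)*(-380) = (15*4)*(-380) = 60*(-380) = -22800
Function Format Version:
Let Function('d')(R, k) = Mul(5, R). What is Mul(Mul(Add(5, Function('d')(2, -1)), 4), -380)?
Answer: -22800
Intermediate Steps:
Mul(Mul(Add(5, Function('d')(2, -1)), 4), -380) = Mul(Mul(Add(5, Mul(5, 2)), 4), -380) = Mul(Mul(Add(5, 10), 4), -380) = Mul(Mul(15, 4), -380) = Mul(60, -380) = -22800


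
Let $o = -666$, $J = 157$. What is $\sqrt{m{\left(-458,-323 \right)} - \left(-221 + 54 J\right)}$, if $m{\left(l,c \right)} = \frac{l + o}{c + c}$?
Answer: $\frac{i \sqrt{861263027}}{323} \approx 90.858 i$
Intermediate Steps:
$m{\left(l,c \right)} = \frac{-666 + l}{2 c}$ ($m{\left(l,c \right)} = \frac{l - 666}{c + c} = \frac{-666 + l}{2 c}$)
$\sqrt{m{\left(-458,-323 \right)} - \left(-221 + 54 J\right)} = \sqrt{\frac{-666 - 458}{2 \left(-323\right)} + \left(\left(-54\right) 157 + 221\right)} = \sqrt{\frac{1}{2} \left(- \frac{1}{323}\right) \left(-1124\right) + \left(-8478 + 221\right)} = \sqrt{\frac{562}{323} - 8257} = \sqrt{- \frac{2666449}{323}} = \frac{i \sqrt{861263027}}{323}$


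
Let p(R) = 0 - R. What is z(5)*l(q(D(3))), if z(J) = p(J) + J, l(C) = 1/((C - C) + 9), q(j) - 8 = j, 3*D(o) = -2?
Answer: 0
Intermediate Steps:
D(o) = -⅔ (D(o) = (⅓)*(-2) = -⅔)
p(R) = -R
q(j) = 8 + j
l(C) = ⅑ (l(C) = 1/(0 + 9) = 1/9 = ⅑)
z(J) = 0 (z(J) = -J + J = 0)
z(5)*l(q(D(3))) = 0*(⅑) = 0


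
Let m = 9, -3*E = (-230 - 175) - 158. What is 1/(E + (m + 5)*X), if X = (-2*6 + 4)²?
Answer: 3/3251 ≈ 0.00092279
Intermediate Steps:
E = 563/3 (E = -((-230 - 175) - 158)/3 = -(-405 - 158)/3 = -⅓*(-563) = 563/3 ≈ 187.67)
X = 64 (X = (-12 + 4)² = (-8)² = 64)
1/(E + (m + 5)*X) = 1/(563/3 + (9 + 5)*64) = 1/(563/3 + 14*64) = 1/(563/3 + 896) = 1/(3251/3) = 3/3251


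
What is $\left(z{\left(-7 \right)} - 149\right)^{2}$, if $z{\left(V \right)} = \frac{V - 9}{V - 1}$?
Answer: $21609$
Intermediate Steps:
$z{\left(V \right)} = \frac{-9 + V}{-1 + V}$
$\left(z{\left(-7 \right)} - 149\right)^{2} = \left(\frac{-9 - 7}{-1 - 7} - 149\right)^{2} = \left(\frac{1}{-8} \left(-16\right) - 149\right)^{2} = \left(\left(- \frac{1}{8}\right) \left(-16\right) - 149\right)^{2} = \left(2 - 149\right)^{2} = \left(-147\right)^{2} = 21609$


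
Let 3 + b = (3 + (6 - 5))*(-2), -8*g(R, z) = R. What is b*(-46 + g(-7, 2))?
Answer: 3971/8 ≈ 496.38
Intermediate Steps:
g(R, z) = -R/8
b = -11 (b = -3 + (3 + (6 - 5))*(-2) = -3 + (3 + 1)*(-2) = -3 + 4*(-2) = -3 - 8 = -11)
b*(-46 + g(-7, 2)) = -11*(-46 - ⅛*(-7)) = -11*(-46 + 7/8) = -11*(-361/8) = 3971/8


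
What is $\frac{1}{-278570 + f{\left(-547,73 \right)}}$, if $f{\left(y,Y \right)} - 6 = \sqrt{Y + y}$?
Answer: $- \frac{139282}{38798951285} - \frac{i \sqrt{474}}{77597902570} \approx -3.5898 \cdot 10^{-6} - 2.8057 \cdot 10^{-10} i$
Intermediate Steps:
$f{\left(y,Y \right)} = 6 + \sqrt{Y + y}$
$\frac{1}{-278570 + f{\left(-547,73 \right)}} = \frac{1}{-278570 + \left(6 + \sqrt{73 - 547}\right)} = \frac{1}{-278570 + \left(6 + \sqrt{-474}\right)} = \frac{1}{-278570 + \left(6 + i \sqrt{474}\right)} = \frac{1}{-278564 + i \sqrt{474}}$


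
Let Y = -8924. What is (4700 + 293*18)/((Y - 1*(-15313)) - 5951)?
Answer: 4987/219 ≈ 22.772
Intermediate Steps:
(4700 + 293*18)/((Y - 1*(-15313)) - 5951) = (4700 + 293*18)/((-8924 - 1*(-15313)) - 5951) = (4700 + 5274)/((-8924 + 15313) - 5951) = 9974/(6389 - 5951) = 9974/438 = 9974*(1/438) = 4987/219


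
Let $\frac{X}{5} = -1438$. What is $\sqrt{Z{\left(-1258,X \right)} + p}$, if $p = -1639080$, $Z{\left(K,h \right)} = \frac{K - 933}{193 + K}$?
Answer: $\frac{i \sqrt{1859083179585}}{1065} \approx 1280.3 i$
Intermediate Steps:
$X = -7190$ ($X = 5 \left(-1438\right) = -7190$)
$Z{\left(K,h \right)} = \frac{-933 + K}{193 + K}$
$\sqrt{Z{\left(-1258,X \right)} + p} = \sqrt{\frac{-933 - 1258}{193 - 1258} - 1639080} = \sqrt{\frac{1}{-1065} \left(-2191\right) - 1639080} = \sqrt{\left(- \frac{1}{1065}\right) \left(-2191\right) - 1639080} = \sqrt{\frac{2191}{1065} - 1639080} = \sqrt{- \frac{1745618009}{1065}} = \frac{i \sqrt{1859083179585}}{1065}$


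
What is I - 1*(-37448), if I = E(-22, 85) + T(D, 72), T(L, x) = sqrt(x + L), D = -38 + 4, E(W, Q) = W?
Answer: 37426 + sqrt(38) ≈ 37432.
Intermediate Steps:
D = -34
T(L, x) = sqrt(L + x)
I = -22 + sqrt(38) (I = -22 + sqrt(-34 + 72) = -22 + sqrt(38) ≈ -15.836)
I - 1*(-37448) = (-22 + sqrt(38)) - 1*(-37448) = (-22 + sqrt(38)) + 37448 = 37426 + sqrt(38)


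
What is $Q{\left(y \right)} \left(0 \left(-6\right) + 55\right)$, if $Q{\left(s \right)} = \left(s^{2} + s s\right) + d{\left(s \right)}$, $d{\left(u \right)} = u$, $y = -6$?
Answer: $3630$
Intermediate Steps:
$Q{\left(s \right)} = s + 2 s^{2}$ ($Q{\left(s \right)} = \left(s^{2} + s s\right) + s = \left(s^{2} + s^{2}\right) + s = 2 s^{2} + s = s + 2 s^{2}$)
$Q{\left(y \right)} \left(0 \left(-6\right) + 55\right) = - 6 \left(1 + 2 \left(-6\right)\right) \left(0 \left(-6\right) + 55\right) = - 6 \left(1 - 12\right) \left(0 + 55\right) = \left(-6\right) \left(-11\right) 55 = 66 \cdot 55 = 3630$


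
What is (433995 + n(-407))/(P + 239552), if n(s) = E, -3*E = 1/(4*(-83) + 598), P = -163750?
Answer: 346328009/60489996 ≈ 5.7254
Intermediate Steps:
E = -1/798 (E = -1/(3*(4*(-83) + 598)) = -1/(3*(-332 + 598)) = -⅓/266 = -⅓*1/266 = -1/798 ≈ -0.0012531)
n(s) = -1/798
(433995 + n(-407))/(P + 239552) = (433995 - 1/798)/(-163750 + 239552) = (346328009/798)/75802 = (346328009/798)*(1/75802) = 346328009/60489996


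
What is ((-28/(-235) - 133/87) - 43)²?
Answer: 824380466116/417998025 ≈ 1972.2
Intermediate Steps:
((-28/(-235) - 133/87) - 43)² = ((-28*(-1/235) - 133*1/87) - 43)² = ((28/235 - 133/87) - 43)² = (-28819/20445 - 43)² = (-907954/20445)² = 824380466116/417998025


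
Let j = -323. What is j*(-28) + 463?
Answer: 9507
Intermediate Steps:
j*(-28) + 463 = -323*(-28) + 463 = 9044 + 463 = 9507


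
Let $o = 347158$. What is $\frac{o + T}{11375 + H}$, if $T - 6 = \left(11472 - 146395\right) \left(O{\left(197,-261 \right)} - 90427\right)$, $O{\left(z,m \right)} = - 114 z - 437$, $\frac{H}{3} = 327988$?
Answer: $\frac{15290091370}{995339} \approx 15362.0$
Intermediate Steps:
$H = 983964$ ($H = 3 \cdot 327988 = 983964$)
$O{\left(z,m \right)} = -437 - 114 z$
$T = 15289744212$ ($T = 6 + \left(11472 - 146395\right) \left(\left(-437 - 22458\right) - 90427\right) = 6 - 134923 \left(\left(-437 - 22458\right) - 90427\right) = 6 - 134923 \left(-22895 - 90427\right) = 6 - -15289744206 = 6 + 15289744206 = 15289744212$)
$\frac{o + T}{11375 + H} = \frac{347158 + 15289744212}{11375 + 983964} = \frac{15290091370}{995339}$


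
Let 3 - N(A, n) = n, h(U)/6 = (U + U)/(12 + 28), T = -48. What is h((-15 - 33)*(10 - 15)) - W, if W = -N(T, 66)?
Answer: 9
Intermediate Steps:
h(U) = 3*U/10 (h(U) = 6*((U + U)/(12 + 28)) = 6*((2*U)/40) = 6*((2*U)*(1/40)) = 6*(U/20) = 3*U/10)
N(A, n) = 3 - n
W = 63 (W = -(3 - 1*66) = -(3 - 66) = -1*(-63) = 63)
h((-15 - 33)*(10 - 15)) - W = 3*((-15 - 33)*(10 - 15))/10 - 1*63 = 3*(-48*(-5))/10 - 63 = (3/10)*240 - 63 = 72 - 63 = 9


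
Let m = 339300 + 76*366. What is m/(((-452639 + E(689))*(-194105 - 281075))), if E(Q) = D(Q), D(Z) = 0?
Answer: 91779/53771250005 ≈ 1.7068e-6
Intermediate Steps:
E(Q) = 0
m = 367116 (m = 339300 + 27816 = 367116)
m/(((-452639 + E(689))*(-194105 - 281075))) = 367116/(((-452639 + 0)*(-194105 - 281075))) = 367116/((-452639*(-475180))) = 367116/215085000020 = 367116*(1/215085000020) = 91779/53771250005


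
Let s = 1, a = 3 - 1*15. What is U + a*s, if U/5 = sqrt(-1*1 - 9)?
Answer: -12 + 5*I*sqrt(10) ≈ -12.0 + 15.811*I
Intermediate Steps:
a = -12 (a = 3 - 15 = -12)
U = 5*I*sqrt(10) (U = 5*sqrt(-1*1 - 9) = 5*sqrt(-1 - 9) = 5*sqrt(-10) = 5*(I*sqrt(10)) = 5*I*sqrt(10) ≈ 15.811*I)
U + a*s = 5*I*sqrt(10) - 12*1 = 5*I*sqrt(10) - 12 = -12 + 5*I*sqrt(10)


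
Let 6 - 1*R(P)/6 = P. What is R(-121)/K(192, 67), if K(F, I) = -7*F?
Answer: -127/224 ≈ -0.56696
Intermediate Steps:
R(P) = 36 - 6*P
R(-121)/K(192, 67) = (36 - 6*(-121))/((-7*192)) = (36 + 726)/(-1344) = 762*(-1/1344) = -127/224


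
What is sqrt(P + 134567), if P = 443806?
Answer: sqrt(578373) ≈ 760.51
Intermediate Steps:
sqrt(P + 134567) = sqrt(443806 + 134567) = sqrt(578373)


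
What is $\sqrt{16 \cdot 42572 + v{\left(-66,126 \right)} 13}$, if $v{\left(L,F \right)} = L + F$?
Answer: $2 \sqrt{170483} \approx 825.79$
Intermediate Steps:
$v{\left(L,F \right)} = F + L$
$\sqrt{16 \cdot 42572 + v{\left(-66,126 \right)} 13} = \sqrt{16 \cdot 42572 + \left(126 - 66\right) 13} = \sqrt{681152 + 60 \cdot 13} = \sqrt{681152 + 780} = \sqrt{681932} = 2 \sqrt{170483}$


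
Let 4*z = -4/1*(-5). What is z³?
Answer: 125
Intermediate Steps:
z = 5 (z = (-4/1*(-5))/4 = (-4*1*(-5))/4 = (-4*(-5))/4 = (¼)*20 = 5)
z³ = 5³ = 125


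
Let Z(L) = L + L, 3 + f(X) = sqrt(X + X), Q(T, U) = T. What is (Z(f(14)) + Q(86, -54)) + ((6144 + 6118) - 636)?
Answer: 11706 + 4*sqrt(7) ≈ 11717.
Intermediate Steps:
f(X) = -3 + sqrt(2)*sqrt(X) (f(X) = -3 + sqrt(X + X) = -3 + sqrt(2*X) = -3 + sqrt(2)*sqrt(X))
Z(L) = 2*L
(Z(f(14)) + Q(86, -54)) + ((6144 + 6118) - 636) = (2*(-3 + sqrt(2)*sqrt(14)) + 86) + ((6144 + 6118) - 636) = (2*(-3 + 2*sqrt(7)) + 86) + (12262 - 636) = ((-6 + 4*sqrt(7)) + 86) + 11626 = (80 + 4*sqrt(7)) + 11626 = 11706 + 4*sqrt(7)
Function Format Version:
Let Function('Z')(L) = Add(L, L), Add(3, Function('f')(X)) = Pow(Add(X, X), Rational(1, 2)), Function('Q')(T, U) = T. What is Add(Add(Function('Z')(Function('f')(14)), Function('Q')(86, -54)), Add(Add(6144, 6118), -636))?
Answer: Add(11706, Mul(4, Pow(7, Rational(1, 2)))) ≈ 11717.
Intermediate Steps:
Function('f')(X) = Add(-3, Mul(Pow(2, Rational(1, 2)), Pow(X, Rational(1, 2)))) (Function('f')(X) = Add(-3, Pow(Add(X, X), Rational(1, 2))) = Add(-3, Pow(Mul(2, X), Rational(1, 2))) = Add(-3, Mul(Pow(2, Rational(1, 2)), Pow(X, Rational(1, 2)))))
Function('Z')(L) = Mul(2, L)
Add(Add(Function('Z')(Function('f')(14)), Function('Q')(86, -54)), Add(Add(6144, 6118), -636)) = Add(Add(Mul(2, Add(-3, Mul(Pow(2, Rational(1, 2)), Pow(14, Rational(1, 2))))), 86), Add(Add(6144, 6118), -636)) = Add(Add(Mul(2, Add(-3, Mul(2, Pow(7, Rational(1, 2))))), 86), Add(12262, -636)) = Add(Add(Add(-6, Mul(4, Pow(7, Rational(1, 2)))), 86), 11626) = Add(Add(80, Mul(4, Pow(7, Rational(1, 2)))), 11626) = Add(11706, Mul(4, Pow(7, Rational(1, 2))))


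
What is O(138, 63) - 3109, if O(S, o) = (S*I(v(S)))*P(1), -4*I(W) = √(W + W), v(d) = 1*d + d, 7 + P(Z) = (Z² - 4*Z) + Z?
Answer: -3109 + 621*√138 ≈ 4186.1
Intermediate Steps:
P(Z) = -7 + Z² - 3*Z (P(Z) = -7 + ((Z² - 4*Z) + Z) = -7 + (Z² - 3*Z) = -7 + Z² - 3*Z)
v(d) = 2*d (v(d) = d + d = 2*d)
I(W) = -√2*√W/4 (I(W) = -√(W + W)/4 = -√2*√W/4)
O(S, o) = 9*S^(3/2)/2 (O(S, o) = (S*(-√2*√(2*S)/4))*(-7 + 1² - 3*1) = (S*(-√2*√2*√S/4))*(-7 + 1 - 3) = (S*(-√S/2))*(-9) = -S^(3/2)/2*(-9) = 9*S^(3/2)/2)
O(138, 63) - 3109 = 9*138^(3/2)/2 - 3109 = 9*(138*√138)/2 - 3109 = 621*√138 - 3109 = -3109 + 621*√138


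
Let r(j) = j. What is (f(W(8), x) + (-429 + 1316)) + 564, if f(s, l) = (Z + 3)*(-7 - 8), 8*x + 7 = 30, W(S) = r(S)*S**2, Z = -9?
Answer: 1541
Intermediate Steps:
W(S) = S**3 (W(S) = S*S**2 = S**3)
x = 23/8 (x = -7/8 + (1/8)*30 = -7/8 + 15/4 = 23/8 ≈ 2.8750)
f(s, l) = 90 (f(s, l) = (-9 + 3)*(-7 - 8) = -6*(-15) = 90)
(f(W(8), x) + (-429 + 1316)) + 564 = (90 + (-429 + 1316)) + 564 = (90 + 887) + 564 = 977 + 564 = 1541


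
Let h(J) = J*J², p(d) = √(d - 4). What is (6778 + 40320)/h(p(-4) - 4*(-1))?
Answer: 23549/(4*(2 + I*√2)³) ≈ -109.02 - 385.46*I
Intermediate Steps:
p(d) = √(-4 + d)
h(J) = J³
(6778 + 40320)/h(p(-4) - 4*(-1)) = (6778 + 40320)/((√(-4 - 4) - 4*(-1))³) = 47098/((√(-8) + 4)³) = 47098/((2*I*√2 + 4)³) = 47098/((4 + 2*I*√2)³) = 47098/(4 + 2*I*√2)³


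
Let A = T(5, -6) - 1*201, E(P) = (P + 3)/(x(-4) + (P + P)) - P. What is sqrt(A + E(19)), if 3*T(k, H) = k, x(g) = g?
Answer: I*sqrt(566202)/51 ≈ 14.754*I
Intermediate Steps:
T(k, H) = k/3
E(P) = -P + (3 + P)/(-4 + 2*P) (E(P) = (P + 3)/(-4 + (P + P)) - P = (3 + P)/(-4 + 2*P) - P = -P + (3 + P)/(-4 + 2*P))
A = -598/3 (A = (1/3)*5 - 1*201 = 5/3 - 201 = -598/3 ≈ -199.33)
sqrt(A + E(19)) = sqrt(-598/3 + (3 - 2*19**2 + 5*19)/(2*(-2 + 19))) = sqrt(-598/3 + (1/2)*(3 - 2*361 + 95)/17) = sqrt(-598/3 + (1/2)*(1/17)*(3 - 722 + 95)) = sqrt(-598/3 + (1/2)*(1/17)*(-624)) = sqrt(-598/3 - 312/17) = sqrt(-11102/51) = I*sqrt(566202)/51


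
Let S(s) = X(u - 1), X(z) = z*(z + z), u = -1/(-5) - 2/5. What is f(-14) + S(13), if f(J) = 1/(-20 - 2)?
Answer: 1559/550 ≈ 2.8345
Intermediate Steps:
u = -⅕ (u = -1*(-⅕) - 2*⅕ = ⅕ - ⅖ = -⅕ ≈ -0.20000)
f(J) = -1/22 (f(J) = 1/(-22) = -1/22)
X(z) = 2*z² (X(z) = z*(2*z) = 2*z²)
S(s) = 72/25 (S(s) = 2*(-⅕ - 1)² = 2*(-6/5)² = 2*(36/25) = 72/25)
f(-14) + S(13) = -1/22 + 72/25 = 1559/550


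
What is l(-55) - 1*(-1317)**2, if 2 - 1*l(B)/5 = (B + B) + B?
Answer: -1733654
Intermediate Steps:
l(B) = 10 - 15*B (l(B) = 10 - 5*((B + B) + B) = 10 - 5*(2*B + B) = 10 - 15*B)
l(-55) - 1*(-1317)**2 = (10 - 15*(-55)) - 1*(-1317)**2 = (10 + 825) - 1*1734489 = 835 - 1734489 = -1733654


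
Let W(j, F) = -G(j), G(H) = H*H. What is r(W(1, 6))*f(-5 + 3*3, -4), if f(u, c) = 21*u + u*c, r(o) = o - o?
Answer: 0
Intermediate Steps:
G(H) = H²
W(j, F) = -j²
r(o) = 0
f(u, c) = 21*u + c*u
r(W(1, 6))*f(-5 + 3*3, -4) = 0*((-5 + 3*3)*(21 - 4)) = 0*((-5 + 9)*17) = 0*(4*17) = 0*68 = 0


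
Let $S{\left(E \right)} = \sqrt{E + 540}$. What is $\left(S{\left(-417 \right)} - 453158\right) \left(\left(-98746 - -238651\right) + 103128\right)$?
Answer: $-110132348214 + 243033 \sqrt{123} \approx -1.1013 \cdot 10^{11}$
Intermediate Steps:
$S{\left(E \right)} = \sqrt{540 + E}$
$\left(S{\left(-417 \right)} - 453158\right) \left(\left(-98746 - -238651\right) + 103128\right) = \left(\sqrt{540 - 417} - 453158\right) \left(\left(-98746 - -238651\right) + 103128\right) = \left(\sqrt{123} - 453158\right) \left(\left(-98746 + 238651\right) + 103128\right) = \left(-453158 + \sqrt{123}\right) \left(139905 + 103128\right) = \left(-453158 + \sqrt{123}\right) 243033 = -110132348214 + 243033 \sqrt{123}$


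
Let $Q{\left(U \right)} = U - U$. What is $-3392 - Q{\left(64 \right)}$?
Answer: $-3392$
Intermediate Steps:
$Q{\left(U \right)} = 0$
$-3392 - Q{\left(64 \right)} = -3392 - 0 = -3392 + 0 = -3392$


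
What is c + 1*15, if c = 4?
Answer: 19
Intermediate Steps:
c + 1*15 = 4 + 1*15 = 4 + 15 = 19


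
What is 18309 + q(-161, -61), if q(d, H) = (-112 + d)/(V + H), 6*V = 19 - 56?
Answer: 567705/31 ≈ 18313.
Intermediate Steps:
V = -37/6 (V = (19 - 56)/6 = (⅙)*(-37) = -37/6 ≈ -6.1667)
q(d, H) = (-112 + d)/(-37/6 + H)
18309 + q(-161, -61) = 18309 + 6*(-112 - 161)/(-37 + 6*(-61)) = 18309 + 6*(-273)/(-37 - 366) = 18309 + 6*(-273)/(-403) = 18309 + 6*(-1/403)*(-273) = 18309 + 126/31 = 567705/31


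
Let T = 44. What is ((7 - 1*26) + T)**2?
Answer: 625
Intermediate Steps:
((7 - 1*26) + T)**2 = ((7 - 1*26) + 44)**2 = ((7 - 26) + 44)**2 = (-19 + 44)**2 = 25**2 = 625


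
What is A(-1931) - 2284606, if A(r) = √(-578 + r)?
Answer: -2284606 + I*√2509 ≈ -2.2846e+6 + 50.09*I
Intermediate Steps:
A(-1931) - 2284606 = √(-578 - 1931) - 2284606 = √(-2509) - 2284606 = I*√2509 - 2284606 = -2284606 + I*√2509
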